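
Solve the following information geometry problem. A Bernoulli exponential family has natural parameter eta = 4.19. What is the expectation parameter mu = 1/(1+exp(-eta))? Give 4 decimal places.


Dual coordinate (expectation parameter) for Bernoulli:
mu = 1/(1+exp(-eta)).
eta = 4.19.
exp(-eta) = exp(-4.19) = 0.015146.
mu = 1/(1+0.015146) = 0.9851

0.9851


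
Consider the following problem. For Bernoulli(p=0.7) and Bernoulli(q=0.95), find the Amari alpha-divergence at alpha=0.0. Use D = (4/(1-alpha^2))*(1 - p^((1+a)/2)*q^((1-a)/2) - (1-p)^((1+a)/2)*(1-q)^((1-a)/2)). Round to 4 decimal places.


Amari alpha-divergence:
D = (4/(1-alpha^2))*(1 - p^((1+a)/2)*q^((1-a)/2) - (1-p)^((1+a)/2)*(1-q)^((1-a)/2)).
alpha = 0.0, p = 0.7, q = 0.95.
e1 = (1+alpha)/2 = 0.5, e2 = (1-alpha)/2 = 0.5.
t1 = p^e1 * q^e2 = 0.7^0.5 * 0.95^0.5 = 0.815475.
t2 = (1-p)^e1 * (1-q)^e2 = 0.3^0.5 * 0.05^0.5 = 0.122474.
4/(1-alpha^2) = 4.0.
D = 4.0*(1 - 0.815475 - 0.122474) = 0.2482

0.2482


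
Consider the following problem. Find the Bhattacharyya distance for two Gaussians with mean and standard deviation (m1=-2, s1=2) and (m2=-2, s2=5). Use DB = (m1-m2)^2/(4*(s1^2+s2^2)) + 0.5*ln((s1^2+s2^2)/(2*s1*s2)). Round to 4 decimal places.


Bhattacharyya distance between two Gaussians:
DB = (m1-m2)^2/(4*(s1^2+s2^2)) + (1/2)*ln((s1^2+s2^2)/(2*s1*s2)).
(m1-m2)^2 = (0)^2 = 0.
s1^2+s2^2 = 4 + 25 = 29.
term1 = 0/116 = 0.0.
term2 = 0.5*ln(29/20.0) = 0.185782.
DB = 0.0 + 0.185782 = 0.1858

0.1858


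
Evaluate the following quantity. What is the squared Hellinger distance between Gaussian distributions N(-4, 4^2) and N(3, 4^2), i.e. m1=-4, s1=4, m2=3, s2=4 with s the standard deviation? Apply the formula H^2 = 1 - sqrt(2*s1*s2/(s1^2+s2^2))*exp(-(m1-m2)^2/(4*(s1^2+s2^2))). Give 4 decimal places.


Squared Hellinger distance for Gaussians:
H^2 = 1 - sqrt(2*s1*s2/(s1^2+s2^2)) * exp(-(m1-m2)^2/(4*(s1^2+s2^2))).
s1^2 = 16, s2^2 = 16, s1^2+s2^2 = 32.
sqrt(2*4*4/(32)) = 1.0.
(m1-m2)^2 = (-7)^2 = 49.
exp(-49/(4*32)) = exp(-0.382812) = 0.681941.
H^2 = 1 - 1.0*0.681941 = 0.3181

0.3181


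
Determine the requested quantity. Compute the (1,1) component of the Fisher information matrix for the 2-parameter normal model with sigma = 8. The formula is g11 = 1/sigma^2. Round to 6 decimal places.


For the 2-parameter normal family, the Fisher metric has:
  g11 = 1/sigma^2, g22 = 2/sigma^2.
sigma = 8, sigma^2 = 64.
g11 = 0.015625

0.015625


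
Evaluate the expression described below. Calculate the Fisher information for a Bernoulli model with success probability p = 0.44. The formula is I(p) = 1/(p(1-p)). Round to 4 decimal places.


For Bernoulli(p), Fisher information is I(p) = 1/(p*(1-p)).
p = 0.44, 1-p = 0.56.
p*(1-p) = 0.2464.
I(p) = 1/0.2464 = 4.0584

4.0584


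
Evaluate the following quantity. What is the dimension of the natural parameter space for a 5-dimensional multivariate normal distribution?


Exponential family dimension calculation:
For 5-dim MVN: mean has 5 params, covariance has 5*6/2 = 15 unique entries.
Total dim = 5 + 15 = 20.

20


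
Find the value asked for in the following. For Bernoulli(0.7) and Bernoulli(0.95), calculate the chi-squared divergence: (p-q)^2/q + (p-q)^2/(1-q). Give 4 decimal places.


Chi-squared divergence between Bernoulli distributions:
chi^2 = (p-q)^2/q + (p-q)^2/(1-q).
p = 0.7, q = 0.95, p-q = -0.25.
(p-q)^2 = 0.0625.
term1 = 0.0625/0.95 = 0.065789.
term2 = 0.0625/0.05 = 1.25.
chi^2 = 0.065789 + 1.25 = 1.3158

1.3158


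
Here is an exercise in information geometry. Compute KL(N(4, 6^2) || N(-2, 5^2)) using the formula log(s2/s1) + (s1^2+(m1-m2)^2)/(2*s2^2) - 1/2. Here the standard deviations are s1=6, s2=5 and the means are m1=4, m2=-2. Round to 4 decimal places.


KL divergence between normal distributions:
KL = log(s2/s1) + (s1^2 + (m1-m2)^2)/(2*s2^2) - 1/2.
log(5/6) = -0.182322.
(6^2 + (4--2)^2)/(2*5^2) = (36 + 36)/50 = 1.44.
KL = -0.182322 + 1.44 - 0.5 = 0.7577

0.7577


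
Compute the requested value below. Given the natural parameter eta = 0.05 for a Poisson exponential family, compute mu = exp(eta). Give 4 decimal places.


Expectation parameter for Poisson exponential family:
mu = exp(eta).
eta = 0.05.
mu = exp(0.05) = 1.0513

1.0513


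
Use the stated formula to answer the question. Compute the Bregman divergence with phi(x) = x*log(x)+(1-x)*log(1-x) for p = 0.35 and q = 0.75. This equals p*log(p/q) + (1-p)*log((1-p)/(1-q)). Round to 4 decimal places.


Bregman divergence with negative entropy generator:
D = p*log(p/q) + (1-p)*log((1-p)/(1-q)).
p = 0.35, q = 0.75.
p*log(p/q) = 0.35*log(0.35/0.75) = -0.266749.
(1-p)*log((1-p)/(1-q)) = 0.65*log(0.65/0.25) = 0.621082.
D = -0.266749 + 0.621082 = 0.3543

0.3543


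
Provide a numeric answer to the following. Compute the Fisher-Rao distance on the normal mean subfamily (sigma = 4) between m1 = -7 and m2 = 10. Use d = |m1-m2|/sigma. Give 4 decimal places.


On the fixed-variance normal subfamily, geodesic distance = |m1-m2|/sigma.
|-7 - 10| = 17.
sigma = 4.
d = 17/4 = 4.2500

4.2500


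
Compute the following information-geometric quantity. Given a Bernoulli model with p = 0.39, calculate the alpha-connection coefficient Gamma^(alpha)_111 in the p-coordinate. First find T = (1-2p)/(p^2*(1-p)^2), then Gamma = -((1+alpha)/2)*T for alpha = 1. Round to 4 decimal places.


Skewness (Amari-Chentsov) tensor: T = (1-2p)/(p^2*(1-p)^2).
p = 0.39, 1-2p = 0.22, p^2 = 0.1521, (1-p)^2 = 0.3721.
T = 0.22/(0.1521 * 0.3721) = 3.887172.
In the p-coordinate, Gamma^(alpha) = Gamma^(0) - (alpha/2)*T with Gamma^(0) = (1/2)*g'(p) = -T/2,
so Gamma^(alpha) = -((1+alpha)/2)*T.
alpha = 1, -(1+alpha)/2 = -1.0.
Gamma = -1.0 * 3.887172 = -3.8872

-3.8872


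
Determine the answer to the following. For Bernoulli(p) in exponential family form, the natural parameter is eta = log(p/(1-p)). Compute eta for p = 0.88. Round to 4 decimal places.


Natural parameter for Bernoulli: eta = log(p/(1-p)).
p = 0.88, 1-p = 0.12.
p/(1-p) = 7.333333.
eta = log(7.333333) = 1.9924

1.9924


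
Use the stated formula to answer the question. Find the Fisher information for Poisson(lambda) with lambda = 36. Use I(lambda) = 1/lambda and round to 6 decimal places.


Fisher information for Poisson: I(lambda) = 1/lambda.
lambda = 36.
I(lambda) = 1/36 = 0.027778

0.027778


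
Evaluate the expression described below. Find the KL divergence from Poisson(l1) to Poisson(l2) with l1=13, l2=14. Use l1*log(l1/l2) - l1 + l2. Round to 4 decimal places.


KL divergence for Poisson:
KL = l1*log(l1/l2) - l1 + l2.
l1 = 13, l2 = 14.
log(13/14) = -0.074108.
l1*log(l1/l2) = 13 * -0.074108 = -0.963404.
KL = -0.963404 - 13 + 14 = 0.0366

0.0366


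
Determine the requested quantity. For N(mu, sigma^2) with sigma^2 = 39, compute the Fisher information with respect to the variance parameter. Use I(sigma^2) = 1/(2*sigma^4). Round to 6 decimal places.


Fisher information for variance: I(sigma^2) = 1/(2*sigma^4).
sigma^2 = 39, so sigma^4 = 1521.
I = 1/(2*1521) = 1/3042 = 0.000329

0.000329


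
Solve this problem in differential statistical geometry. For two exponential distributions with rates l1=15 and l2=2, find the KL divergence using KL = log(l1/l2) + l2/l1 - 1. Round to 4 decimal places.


KL divergence for exponential family:
KL = log(l1/l2) + l2/l1 - 1.
log(15/2) = 2.014903.
2/15 = 0.133333.
KL = 2.014903 + 0.133333 - 1 = 1.1482

1.1482


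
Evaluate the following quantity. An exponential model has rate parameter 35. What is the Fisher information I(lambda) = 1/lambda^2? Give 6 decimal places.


Fisher information for exponential: I(lambda) = 1/lambda^2.
lambda = 35, lambda^2 = 1225.
I = 1/1225 = 0.000816

0.000816


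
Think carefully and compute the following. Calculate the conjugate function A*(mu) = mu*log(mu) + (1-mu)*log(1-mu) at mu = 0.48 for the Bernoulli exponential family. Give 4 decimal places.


Legendre transform for Bernoulli:
A*(mu) = mu*log(mu) + (1-mu)*log(1-mu).
mu = 0.48, 1-mu = 0.52.
mu*log(mu) = 0.48*log(0.48) = -0.352305.
(1-mu)*log(1-mu) = 0.52*log(0.52) = -0.340042.
A* = -0.352305 + -0.340042 = -0.6923

-0.6923


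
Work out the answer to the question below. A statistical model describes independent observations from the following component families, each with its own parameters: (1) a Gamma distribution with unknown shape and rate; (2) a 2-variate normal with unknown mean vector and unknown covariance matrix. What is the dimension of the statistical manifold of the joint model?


The dimension of a statistical manifold equals the number of free
(independent) real parameters of the model. For a product of independent
blocks the parameter counts add.
- Gamma (shape, rate): 2.
- 2-variate normal: 2 (mean) + 2*3/2 = 3 (symmetric covariance) = 5.
Total = 2 + 5 = 7.
Dimension = 7

7


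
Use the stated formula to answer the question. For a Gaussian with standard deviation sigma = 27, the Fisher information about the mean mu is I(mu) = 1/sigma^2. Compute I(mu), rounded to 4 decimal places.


The Fisher information for the mean of a normal distribution is I(mu) = 1/sigma^2.
sigma = 27, so sigma^2 = 729.
I(mu) = 1/729 = 0.0014

0.0014


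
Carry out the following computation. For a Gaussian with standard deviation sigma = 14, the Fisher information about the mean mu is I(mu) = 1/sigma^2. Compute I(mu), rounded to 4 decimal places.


The Fisher information for the mean of a normal distribution is I(mu) = 1/sigma^2.
sigma = 14, so sigma^2 = 196.
I(mu) = 1/196 = 0.0051

0.0051


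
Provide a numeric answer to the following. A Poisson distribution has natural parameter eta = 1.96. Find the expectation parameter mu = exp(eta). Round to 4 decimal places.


Expectation parameter for Poisson exponential family:
mu = exp(eta).
eta = 1.96.
mu = exp(1.96) = 7.0993

7.0993


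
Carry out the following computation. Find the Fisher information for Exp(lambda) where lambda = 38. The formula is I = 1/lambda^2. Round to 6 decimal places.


Fisher information for exponential: I(lambda) = 1/lambda^2.
lambda = 38, lambda^2 = 1444.
I = 1/1444 = 0.000693

0.000693


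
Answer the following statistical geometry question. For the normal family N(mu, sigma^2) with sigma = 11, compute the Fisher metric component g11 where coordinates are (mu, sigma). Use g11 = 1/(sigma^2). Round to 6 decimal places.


For the 2-parameter normal family, the Fisher metric has:
  g11 = 1/sigma^2, g22 = 2/sigma^2.
sigma = 11, sigma^2 = 121.
g11 = 0.008264

0.008264


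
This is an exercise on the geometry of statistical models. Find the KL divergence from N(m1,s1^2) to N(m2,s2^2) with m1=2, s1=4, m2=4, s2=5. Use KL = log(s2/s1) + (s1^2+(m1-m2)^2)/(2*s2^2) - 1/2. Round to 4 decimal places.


KL divergence between normal distributions:
KL = log(s2/s1) + (s1^2 + (m1-m2)^2)/(2*s2^2) - 1/2.
log(5/4) = 0.223144.
(4^2 + (2-4)^2)/(2*5^2) = (16 + 4)/50 = 0.4.
KL = 0.223144 + 0.4 - 0.5 = 0.1231

0.1231


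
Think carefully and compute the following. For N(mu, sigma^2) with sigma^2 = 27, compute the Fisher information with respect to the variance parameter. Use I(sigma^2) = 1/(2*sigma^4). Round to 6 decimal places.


Fisher information for variance: I(sigma^2) = 1/(2*sigma^4).
sigma^2 = 27, so sigma^4 = 729.
I = 1/(2*729) = 1/1458 = 0.000686

0.000686


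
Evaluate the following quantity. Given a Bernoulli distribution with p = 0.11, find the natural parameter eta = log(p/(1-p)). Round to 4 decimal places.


Natural parameter for Bernoulli: eta = log(p/(1-p)).
p = 0.11, 1-p = 0.89.
p/(1-p) = 0.123596.
eta = log(0.123596) = -2.0907

-2.0907


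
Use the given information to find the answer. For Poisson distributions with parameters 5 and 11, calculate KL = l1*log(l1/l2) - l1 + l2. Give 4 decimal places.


KL divergence for Poisson:
KL = l1*log(l1/l2) - l1 + l2.
l1 = 5, l2 = 11.
log(5/11) = -0.788457.
l1*log(l1/l2) = 5 * -0.788457 = -3.942287.
KL = -3.942287 - 5 + 11 = 2.0577

2.0577


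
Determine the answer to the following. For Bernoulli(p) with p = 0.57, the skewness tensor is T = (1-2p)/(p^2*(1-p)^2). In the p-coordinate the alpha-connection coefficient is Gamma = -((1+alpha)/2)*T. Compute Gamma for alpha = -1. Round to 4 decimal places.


Skewness (Amari-Chentsov) tensor: T = (1-2p)/(p^2*(1-p)^2).
p = 0.57, 1-2p = -0.14, p^2 = 0.3249, (1-p)^2 = 0.1849.
T = -0.14/(0.3249 * 0.1849) = -2.330459.
In the p-coordinate, Gamma^(alpha) = Gamma^(0) - (alpha/2)*T with Gamma^(0) = (1/2)*g'(p) = -T/2,
so Gamma^(alpha) = -((1+alpha)/2)*T.
alpha = -1, -(1+alpha)/2 = 0.0.
Gamma = 0.0 * -2.330459 = 0.0000

0.0000


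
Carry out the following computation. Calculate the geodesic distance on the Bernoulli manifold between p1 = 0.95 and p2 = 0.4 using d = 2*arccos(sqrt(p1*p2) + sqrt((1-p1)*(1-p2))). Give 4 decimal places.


Geodesic distance on Bernoulli manifold:
d(p1,p2) = 2*arccos(sqrt(p1*p2) + sqrt((1-p1)*(1-p2))).
sqrt(p1*p2) = sqrt(0.95*0.4) = 0.616441.
sqrt((1-p1)*(1-p2)) = sqrt(0.05*0.6) = 0.173205.
arg = 0.616441 + 0.173205 = 0.789646.
d = 2*arccos(0.789646) = 1.3211

1.3211


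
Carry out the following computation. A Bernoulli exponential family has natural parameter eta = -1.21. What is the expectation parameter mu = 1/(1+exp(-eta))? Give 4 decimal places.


Dual coordinate (expectation parameter) for Bernoulli:
mu = 1/(1+exp(-eta)).
eta = -1.21.
exp(-eta) = exp(1.21) = 3.353485.
mu = 1/(1+3.353485) = 0.2297

0.2297


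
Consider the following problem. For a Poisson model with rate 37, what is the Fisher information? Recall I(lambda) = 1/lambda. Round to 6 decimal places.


Fisher information for Poisson: I(lambda) = 1/lambda.
lambda = 37.
I(lambda) = 1/37 = 0.027027

0.027027


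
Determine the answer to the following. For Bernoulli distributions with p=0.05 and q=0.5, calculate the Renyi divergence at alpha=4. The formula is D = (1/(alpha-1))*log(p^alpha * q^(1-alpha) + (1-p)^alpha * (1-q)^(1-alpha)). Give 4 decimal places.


Renyi divergence of order alpha between Bernoulli distributions:
D = (1/(alpha-1))*log(p^alpha * q^(1-alpha) + (1-p)^alpha * (1-q)^(1-alpha)).
alpha = 4, p = 0.05, q = 0.5.
p^alpha * q^(1-alpha) = 0.05^4 * 0.5^-3 = 5e-05.
(1-p)^alpha * (1-q)^(1-alpha) = 0.95^4 * 0.5^-3 = 6.51605.
sum = 5e-05 + 6.51605 = 6.5161.
D = (1/3)*log(6.5161) = 0.6248

0.6248


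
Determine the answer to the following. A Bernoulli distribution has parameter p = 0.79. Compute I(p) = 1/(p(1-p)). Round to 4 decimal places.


For Bernoulli(p), Fisher information is I(p) = 1/(p*(1-p)).
p = 0.79, 1-p = 0.21.
p*(1-p) = 0.1659.
I(p) = 1/0.1659 = 6.0277

6.0277


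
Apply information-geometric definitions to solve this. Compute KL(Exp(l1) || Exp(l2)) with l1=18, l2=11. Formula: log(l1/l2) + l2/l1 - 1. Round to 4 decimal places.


KL divergence for exponential family:
KL = log(l1/l2) + l2/l1 - 1.
log(18/11) = 0.492476.
11/18 = 0.611111.
KL = 0.492476 + 0.611111 - 1 = 0.1036

0.1036


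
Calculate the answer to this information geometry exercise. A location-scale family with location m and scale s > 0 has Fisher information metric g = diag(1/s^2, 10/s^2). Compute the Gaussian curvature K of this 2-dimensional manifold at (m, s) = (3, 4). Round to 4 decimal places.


The metric has the form g = (A dm^2 + B ds^2)/s^2 with A = 1, B = 10.
Substitute u = sqrt(A/B)*m: g = B*(du^2 + ds^2)/s^2, i.e. B times the
Poincare upper half-plane metric, which has constant Gaussian curvature -1.
Scaling a 2D metric by a constant c divides the Gaussian curvature by c,
so K = -1/B = -1/(10) = -0.1000 everywhere (the point (m, s) = (3, 4) is irrelevant:
the curvature is constant).
The requested Gaussian curvature is K = -0.1000.

-0.1000


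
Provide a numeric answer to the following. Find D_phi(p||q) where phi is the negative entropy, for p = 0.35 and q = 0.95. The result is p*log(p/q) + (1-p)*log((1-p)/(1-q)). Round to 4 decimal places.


Bregman divergence with negative entropy generator:
D = p*log(p/q) + (1-p)*log((1-p)/(1-q)).
p = 0.35, q = 0.95.
p*log(p/q) = 0.35*log(0.35/0.95) = -0.349485.
(1-p)*log((1-p)/(1-q)) = 0.65*log(0.65/0.05) = 1.667217.
D = -0.349485 + 1.667217 = 1.3177

1.3177


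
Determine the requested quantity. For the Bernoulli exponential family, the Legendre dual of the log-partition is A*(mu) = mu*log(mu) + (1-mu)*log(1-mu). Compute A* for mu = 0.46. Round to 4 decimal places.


Legendre transform for Bernoulli:
A*(mu) = mu*log(mu) + (1-mu)*log(1-mu).
mu = 0.46, 1-mu = 0.54.
mu*log(mu) = 0.46*log(0.46) = -0.357203.
(1-mu)*log(1-mu) = 0.54*log(0.54) = -0.332741.
A* = -0.357203 + -0.332741 = -0.6899

-0.6899


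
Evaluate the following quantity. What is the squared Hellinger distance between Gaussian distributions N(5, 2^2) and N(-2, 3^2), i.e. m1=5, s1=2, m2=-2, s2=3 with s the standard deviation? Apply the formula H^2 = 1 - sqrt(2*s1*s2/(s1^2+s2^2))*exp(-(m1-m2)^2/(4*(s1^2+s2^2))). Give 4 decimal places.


Squared Hellinger distance for Gaussians:
H^2 = 1 - sqrt(2*s1*s2/(s1^2+s2^2)) * exp(-(m1-m2)^2/(4*(s1^2+s2^2))).
s1^2 = 4, s2^2 = 9, s1^2+s2^2 = 13.
sqrt(2*2*3/(13)) = 0.960769.
(m1-m2)^2 = (7)^2 = 49.
exp(-49/(4*13)) = exp(-0.942308) = 0.389727.
H^2 = 1 - 0.960769*0.389727 = 0.6256

0.6256


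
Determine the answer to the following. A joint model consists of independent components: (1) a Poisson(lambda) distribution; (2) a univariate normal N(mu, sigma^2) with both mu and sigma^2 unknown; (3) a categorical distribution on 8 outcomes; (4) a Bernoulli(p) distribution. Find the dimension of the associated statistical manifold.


The dimension of a statistical manifold equals the number of free
(independent) real parameters of the model. For a product of independent
blocks the parameter counts add.
- Poisson (lambda): 1.
- normal (mu, sigma^2): 2.
- categorical on 8 outcomes (probabilities sum to 1): 8-1 = 7.
- Bernoulli (p): 1.
Total = 1 + 2 + 7 + 1 = 11.
Dimension = 11

11


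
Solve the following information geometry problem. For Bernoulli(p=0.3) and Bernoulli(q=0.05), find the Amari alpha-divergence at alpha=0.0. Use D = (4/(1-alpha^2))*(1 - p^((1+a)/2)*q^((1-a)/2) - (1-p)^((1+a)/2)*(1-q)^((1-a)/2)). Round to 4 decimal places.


Amari alpha-divergence:
D = (4/(1-alpha^2))*(1 - p^((1+a)/2)*q^((1-a)/2) - (1-p)^((1+a)/2)*(1-q)^((1-a)/2)).
alpha = 0.0, p = 0.3, q = 0.05.
e1 = (1+alpha)/2 = 0.5, e2 = (1-alpha)/2 = 0.5.
t1 = p^e1 * q^e2 = 0.3^0.5 * 0.05^0.5 = 0.122474.
t2 = (1-p)^e1 * (1-q)^e2 = 0.7^0.5 * 0.95^0.5 = 0.815475.
4/(1-alpha^2) = 4.0.
D = 4.0*(1 - 0.122474 - 0.815475) = 0.2482

0.2482


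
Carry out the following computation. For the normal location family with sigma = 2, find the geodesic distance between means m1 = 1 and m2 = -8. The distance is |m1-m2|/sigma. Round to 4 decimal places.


On the fixed-variance normal subfamily, geodesic distance = |m1-m2|/sigma.
|1 - -8| = 9.
sigma = 2.
d = 9/2 = 4.5000

4.5000


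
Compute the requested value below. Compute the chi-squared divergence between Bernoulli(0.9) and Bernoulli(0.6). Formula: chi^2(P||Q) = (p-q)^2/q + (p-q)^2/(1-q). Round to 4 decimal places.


Chi-squared divergence between Bernoulli distributions:
chi^2 = (p-q)^2/q + (p-q)^2/(1-q).
p = 0.9, q = 0.6, p-q = 0.3.
(p-q)^2 = 0.09.
term1 = 0.09/0.6 = 0.15.
term2 = 0.09/0.4 = 0.225.
chi^2 = 0.15 + 0.225 = 0.3750

0.3750


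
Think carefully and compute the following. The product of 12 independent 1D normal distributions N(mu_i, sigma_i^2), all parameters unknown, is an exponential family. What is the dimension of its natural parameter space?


Exponential family dimension calculation:
Each univariate normal has two natural parameters (mu/sigma^2 and -1/(2 sigma^2)).
With 12 independent components, dim = 2 * 12 = 24.

24


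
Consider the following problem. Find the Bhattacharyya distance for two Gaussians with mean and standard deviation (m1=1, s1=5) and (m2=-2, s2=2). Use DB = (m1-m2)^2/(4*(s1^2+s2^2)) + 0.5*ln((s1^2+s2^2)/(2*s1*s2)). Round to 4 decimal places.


Bhattacharyya distance between two Gaussians:
DB = (m1-m2)^2/(4*(s1^2+s2^2)) + (1/2)*ln((s1^2+s2^2)/(2*s1*s2)).
(m1-m2)^2 = (3)^2 = 9.
s1^2+s2^2 = 25 + 4 = 29.
term1 = 9/116 = 0.077586.
term2 = 0.5*ln(29/20.0) = 0.185782.
DB = 0.077586 + 0.185782 = 0.2634

0.2634


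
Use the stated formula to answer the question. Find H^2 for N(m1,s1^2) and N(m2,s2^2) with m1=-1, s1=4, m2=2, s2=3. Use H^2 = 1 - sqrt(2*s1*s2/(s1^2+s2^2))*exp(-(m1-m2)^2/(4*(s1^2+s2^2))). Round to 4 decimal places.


Squared Hellinger distance for Gaussians:
H^2 = 1 - sqrt(2*s1*s2/(s1^2+s2^2)) * exp(-(m1-m2)^2/(4*(s1^2+s2^2))).
s1^2 = 16, s2^2 = 9, s1^2+s2^2 = 25.
sqrt(2*4*3/(25)) = 0.979796.
(m1-m2)^2 = (-3)^2 = 9.
exp(-9/(4*25)) = exp(-0.09) = 0.913931.
H^2 = 1 - 0.979796*0.913931 = 0.1045

0.1045


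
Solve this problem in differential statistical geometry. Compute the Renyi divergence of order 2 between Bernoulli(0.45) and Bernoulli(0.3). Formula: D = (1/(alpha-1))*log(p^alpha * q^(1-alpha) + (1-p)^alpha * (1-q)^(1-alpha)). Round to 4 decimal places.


Renyi divergence of order alpha between Bernoulli distributions:
D = (1/(alpha-1))*log(p^alpha * q^(1-alpha) + (1-p)^alpha * (1-q)^(1-alpha)).
alpha = 2, p = 0.45, q = 0.3.
p^alpha * q^(1-alpha) = 0.45^2 * 0.3^-1 = 0.675.
(1-p)^alpha * (1-q)^(1-alpha) = 0.55^2 * 0.7^-1 = 0.432143.
sum = 0.675 + 0.432143 = 1.107143.
D = (1/1)*log(1.107143) = 0.1018

0.1018


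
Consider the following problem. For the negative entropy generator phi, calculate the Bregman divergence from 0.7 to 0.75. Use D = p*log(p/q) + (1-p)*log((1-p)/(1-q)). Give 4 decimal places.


Bregman divergence with negative entropy generator:
D = p*log(p/q) + (1-p)*log((1-p)/(1-q)).
p = 0.7, q = 0.75.
p*log(p/q) = 0.7*log(0.7/0.75) = -0.048295.
(1-p)*log((1-p)/(1-q)) = 0.3*log(0.3/0.25) = 0.054696.
D = -0.048295 + 0.054696 = 0.0064

0.0064


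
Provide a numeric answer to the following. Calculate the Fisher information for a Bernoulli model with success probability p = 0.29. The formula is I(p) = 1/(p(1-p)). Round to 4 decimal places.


For Bernoulli(p), Fisher information is I(p) = 1/(p*(1-p)).
p = 0.29, 1-p = 0.71.
p*(1-p) = 0.2059.
I(p) = 1/0.2059 = 4.8567

4.8567


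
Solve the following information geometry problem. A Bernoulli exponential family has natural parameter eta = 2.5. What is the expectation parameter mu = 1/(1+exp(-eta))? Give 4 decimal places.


Dual coordinate (expectation parameter) for Bernoulli:
mu = 1/(1+exp(-eta)).
eta = 2.5.
exp(-eta) = exp(-2.5) = 0.082085.
mu = 1/(1+0.082085) = 0.9241

0.9241


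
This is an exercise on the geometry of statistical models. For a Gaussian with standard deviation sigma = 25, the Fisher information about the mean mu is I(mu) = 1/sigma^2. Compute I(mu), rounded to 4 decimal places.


The Fisher information for the mean of a normal distribution is I(mu) = 1/sigma^2.
sigma = 25, so sigma^2 = 625.
I(mu) = 1/625 = 0.0016

0.0016


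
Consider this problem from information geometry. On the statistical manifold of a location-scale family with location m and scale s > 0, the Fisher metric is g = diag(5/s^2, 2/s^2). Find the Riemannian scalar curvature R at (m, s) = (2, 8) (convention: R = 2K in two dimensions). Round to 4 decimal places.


The metric has the form g = (A dm^2 + B ds^2)/s^2 with A = 5, B = 2.
Substitute u = sqrt(A/B)*m: g = B*(du^2 + ds^2)/s^2, i.e. B times the
Poincare upper half-plane metric, which has constant Gaussian curvature -1.
Scaling a 2D metric by a constant c divides the Gaussian curvature by c,
so K = -1/B = -1/(2) = -0.5000 everywhere (the point (m, s) = (2, 8) is irrelevant:
the curvature is constant).
Scalar curvature in dimension 2: R = 2K = -2/(2) = -1.0000.

-1.0000


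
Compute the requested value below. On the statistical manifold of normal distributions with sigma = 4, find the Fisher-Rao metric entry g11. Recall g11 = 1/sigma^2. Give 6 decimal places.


For the 2-parameter normal family, the Fisher metric has:
  g11 = 1/sigma^2, g22 = 2/sigma^2.
sigma = 4, sigma^2 = 16.
g11 = 0.062500

0.062500


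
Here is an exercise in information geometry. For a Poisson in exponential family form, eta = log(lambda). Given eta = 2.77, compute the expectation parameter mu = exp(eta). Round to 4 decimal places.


Expectation parameter for Poisson exponential family:
mu = exp(eta).
eta = 2.77.
mu = exp(2.77) = 15.9586

15.9586


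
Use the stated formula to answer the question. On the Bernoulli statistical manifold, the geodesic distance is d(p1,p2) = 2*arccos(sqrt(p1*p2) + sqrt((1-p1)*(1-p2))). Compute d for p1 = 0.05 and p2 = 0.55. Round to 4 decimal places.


Geodesic distance on Bernoulli manifold:
d(p1,p2) = 2*arccos(sqrt(p1*p2) + sqrt((1-p1)*(1-p2))).
sqrt(p1*p2) = sqrt(0.05*0.55) = 0.165831.
sqrt((1-p1)*(1-p2)) = sqrt(0.95*0.45) = 0.653835.
arg = 0.165831 + 0.653835 = 0.819666.
d = 2*arccos(0.819666) = 1.2199

1.2199


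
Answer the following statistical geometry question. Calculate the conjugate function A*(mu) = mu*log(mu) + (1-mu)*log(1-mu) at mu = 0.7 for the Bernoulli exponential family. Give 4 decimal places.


Legendre transform for Bernoulli:
A*(mu) = mu*log(mu) + (1-mu)*log(1-mu).
mu = 0.7, 1-mu = 0.3.
mu*log(mu) = 0.7*log(0.7) = -0.249672.
(1-mu)*log(1-mu) = 0.3*log(0.3) = -0.361192.
A* = -0.249672 + -0.361192 = -0.6109

-0.6109


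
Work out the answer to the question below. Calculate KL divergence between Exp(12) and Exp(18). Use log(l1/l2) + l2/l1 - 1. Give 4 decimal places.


KL divergence for exponential family:
KL = log(l1/l2) + l2/l1 - 1.
log(12/18) = -0.405465.
18/12 = 1.5.
KL = -0.405465 + 1.5 - 1 = 0.0945

0.0945


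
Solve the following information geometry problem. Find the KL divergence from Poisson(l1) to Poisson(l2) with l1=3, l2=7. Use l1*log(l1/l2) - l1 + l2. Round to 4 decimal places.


KL divergence for Poisson:
KL = l1*log(l1/l2) - l1 + l2.
l1 = 3, l2 = 7.
log(3/7) = -0.847298.
l1*log(l1/l2) = 3 * -0.847298 = -2.541894.
KL = -2.541894 - 3 + 7 = 1.4581

1.4581


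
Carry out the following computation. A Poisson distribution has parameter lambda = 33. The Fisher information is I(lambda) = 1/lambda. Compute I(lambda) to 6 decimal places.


Fisher information for Poisson: I(lambda) = 1/lambda.
lambda = 33.
I(lambda) = 1/33 = 0.030303

0.030303


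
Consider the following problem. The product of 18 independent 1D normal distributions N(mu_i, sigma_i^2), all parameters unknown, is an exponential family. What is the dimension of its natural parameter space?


Exponential family dimension calculation:
Each univariate normal has two natural parameters (mu/sigma^2 and -1/(2 sigma^2)).
With 18 independent components, dim = 2 * 18 = 36.

36


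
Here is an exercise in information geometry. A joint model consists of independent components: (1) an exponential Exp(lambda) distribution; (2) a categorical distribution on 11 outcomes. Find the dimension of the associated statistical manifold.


The dimension of a statistical manifold equals the number of free
(independent) real parameters of the model. For a product of independent
blocks the parameter counts add.
- exponential (lambda): 1.
- categorical on 11 outcomes (probabilities sum to 1): 11-1 = 10.
Total = 1 + 10 = 11.
Dimension = 11

11


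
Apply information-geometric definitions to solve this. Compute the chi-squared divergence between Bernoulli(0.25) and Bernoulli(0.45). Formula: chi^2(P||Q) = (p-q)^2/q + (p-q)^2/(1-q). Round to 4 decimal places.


Chi-squared divergence between Bernoulli distributions:
chi^2 = (p-q)^2/q + (p-q)^2/(1-q).
p = 0.25, q = 0.45, p-q = -0.2.
(p-q)^2 = 0.04.
term1 = 0.04/0.45 = 0.088889.
term2 = 0.04/0.55 = 0.072727.
chi^2 = 0.088889 + 0.072727 = 0.1616

0.1616


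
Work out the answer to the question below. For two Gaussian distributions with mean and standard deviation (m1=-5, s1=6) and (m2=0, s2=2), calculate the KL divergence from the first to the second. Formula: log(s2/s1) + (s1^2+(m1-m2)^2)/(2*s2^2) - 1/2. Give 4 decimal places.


KL divergence between normal distributions:
KL = log(s2/s1) + (s1^2 + (m1-m2)^2)/(2*s2^2) - 1/2.
log(2/6) = -1.098612.
(6^2 + (-5-0)^2)/(2*2^2) = (36 + 25)/8 = 7.625.
KL = -1.098612 + 7.625 - 0.5 = 6.0264

6.0264


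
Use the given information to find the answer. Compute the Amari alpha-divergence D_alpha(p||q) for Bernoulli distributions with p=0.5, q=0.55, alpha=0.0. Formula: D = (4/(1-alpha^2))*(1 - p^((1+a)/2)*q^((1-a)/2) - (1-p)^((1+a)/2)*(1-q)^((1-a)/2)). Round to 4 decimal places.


Amari alpha-divergence:
D = (4/(1-alpha^2))*(1 - p^((1+a)/2)*q^((1-a)/2) - (1-p)^((1+a)/2)*(1-q)^((1-a)/2)).
alpha = 0.0, p = 0.5, q = 0.55.
e1 = (1+alpha)/2 = 0.5, e2 = (1-alpha)/2 = 0.5.
t1 = p^e1 * q^e2 = 0.5^0.5 * 0.55^0.5 = 0.524404.
t2 = (1-p)^e1 * (1-q)^e2 = 0.5^0.5 * 0.45^0.5 = 0.474342.
4/(1-alpha^2) = 4.0.
D = 4.0*(1 - 0.524404 - 0.474342) = 0.0050

0.0050


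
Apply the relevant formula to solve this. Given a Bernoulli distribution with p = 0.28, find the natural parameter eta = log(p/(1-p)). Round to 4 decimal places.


Natural parameter for Bernoulli: eta = log(p/(1-p)).
p = 0.28, 1-p = 0.72.
p/(1-p) = 0.388889.
eta = log(0.388889) = -0.9445

-0.9445


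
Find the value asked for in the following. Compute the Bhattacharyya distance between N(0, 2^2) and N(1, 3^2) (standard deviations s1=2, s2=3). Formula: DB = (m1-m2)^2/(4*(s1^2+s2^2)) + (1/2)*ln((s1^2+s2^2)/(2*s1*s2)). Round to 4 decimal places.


Bhattacharyya distance between two Gaussians:
DB = (m1-m2)^2/(4*(s1^2+s2^2)) + (1/2)*ln((s1^2+s2^2)/(2*s1*s2)).
(m1-m2)^2 = (-1)^2 = 1.
s1^2+s2^2 = 4 + 9 = 13.
term1 = 1/52 = 0.019231.
term2 = 0.5*ln(13/12.0) = 0.040021.
DB = 0.019231 + 0.040021 = 0.0593

0.0593


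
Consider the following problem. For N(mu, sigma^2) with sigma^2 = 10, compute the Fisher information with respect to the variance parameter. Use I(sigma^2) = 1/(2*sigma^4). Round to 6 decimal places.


Fisher information for variance: I(sigma^2) = 1/(2*sigma^4).
sigma^2 = 10, so sigma^4 = 100.
I = 1/(2*100) = 1/200 = 0.005000

0.005000


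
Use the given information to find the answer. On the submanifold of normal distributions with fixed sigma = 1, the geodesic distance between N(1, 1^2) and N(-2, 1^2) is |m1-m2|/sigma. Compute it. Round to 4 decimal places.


On the fixed-variance normal subfamily, geodesic distance = |m1-m2|/sigma.
|1 - -2| = 3.
sigma = 1.
d = 3/1 = 3.0000

3.0000


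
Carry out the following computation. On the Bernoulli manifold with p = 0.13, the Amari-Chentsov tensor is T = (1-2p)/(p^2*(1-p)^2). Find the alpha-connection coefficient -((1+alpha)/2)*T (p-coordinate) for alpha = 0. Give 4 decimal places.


Skewness (Amari-Chentsov) tensor: T = (1-2p)/(p^2*(1-p)^2).
p = 0.13, 1-2p = 0.74, p^2 = 0.0169, (1-p)^2 = 0.7569.
T = 0.74/(0.0169 * 0.7569) = 57.850419.
In the p-coordinate, Gamma^(alpha) = Gamma^(0) - (alpha/2)*T with Gamma^(0) = (1/2)*g'(p) = -T/2,
so Gamma^(alpha) = -((1+alpha)/2)*T.
alpha = 0, -(1+alpha)/2 = -0.5.
Gamma = -0.5 * 57.850419 = -28.9252

-28.9252


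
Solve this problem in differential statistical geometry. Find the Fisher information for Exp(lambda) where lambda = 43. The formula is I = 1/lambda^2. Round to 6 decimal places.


Fisher information for exponential: I(lambda) = 1/lambda^2.
lambda = 43, lambda^2 = 1849.
I = 1/1849 = 0.000541

0.000541


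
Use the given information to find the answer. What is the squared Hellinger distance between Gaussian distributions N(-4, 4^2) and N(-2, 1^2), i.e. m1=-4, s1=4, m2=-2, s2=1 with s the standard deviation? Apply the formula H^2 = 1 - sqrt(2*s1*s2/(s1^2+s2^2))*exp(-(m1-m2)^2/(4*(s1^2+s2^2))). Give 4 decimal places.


Squared Hellinger distance for Gaussians:
H^2 = 1 - sqrt(2*s1*s2/(s1^2+s2^2)) * exp(-(m1-m2)^2/(4*(s1^2+s2^2))).
s1^2 = 16, s2^2 = 1, s1^2+s2^2 = 17.
sqrt(2*4*1/(17)) = 0.685994.
(m1-m2)^2 = (-2)^2 = 4.
exp(-4/(4*17)) = exp(-0.058824) = 0.942873.
H^2 = 1 - 0.685994*0.942873 = 0.3532

0.3532


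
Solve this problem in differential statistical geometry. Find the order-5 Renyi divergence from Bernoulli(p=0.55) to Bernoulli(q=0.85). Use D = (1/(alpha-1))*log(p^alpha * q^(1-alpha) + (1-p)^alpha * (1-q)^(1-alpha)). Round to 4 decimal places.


Renyi divergence of order alpha between Bernoulli distributions:
D = (1/(alpha-1))*log(p^alpha * q^(1-alpha) + (1-p)^alpha * (1-q)^(1-alpha)).
alpha = 5, p = 0.55, q = 0.85.
p^alpha * q^(1-alpha) = 0.55^5 * 0.85^-4 = 0.096413.
(1-p)^alpha * (1-q)^(1-alpha) = 0.45^5 * 0.15^-4 = 36.45.
sum = 0.096413 + 36.45 = 36.546413.
D = (1/4)*log(36.546413) = 0.8996

0.8996


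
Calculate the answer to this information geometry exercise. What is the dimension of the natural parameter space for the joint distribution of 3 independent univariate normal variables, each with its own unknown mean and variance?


Exponential family dimension calculation:
Each univariate normal has two natural parameters (mu/sigma^2 and -1/(2 sigma^2)).
With 3 independent components, dim = 2 * 3 = 6.

6


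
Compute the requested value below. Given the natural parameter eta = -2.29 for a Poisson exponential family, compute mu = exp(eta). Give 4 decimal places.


Expectation parameter for Poisson exponential family:
mu = exp(eta).
eta = -2.29.
mu = exp(-2.29) = 0.1013

0.1013


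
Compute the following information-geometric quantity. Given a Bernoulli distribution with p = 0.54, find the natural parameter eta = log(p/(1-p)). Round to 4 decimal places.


Natural parameter for Bernoulli: eta = log(p/(1-p)).
p = 0.54, 1-p = 0.46.
p/(1-p) = 1.173913.
eta = log(1.173913) = 0.1603

0.1603


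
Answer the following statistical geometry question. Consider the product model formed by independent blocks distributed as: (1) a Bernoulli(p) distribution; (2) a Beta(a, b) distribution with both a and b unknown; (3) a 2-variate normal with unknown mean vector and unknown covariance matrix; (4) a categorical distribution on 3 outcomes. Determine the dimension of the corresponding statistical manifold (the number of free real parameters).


The dimension of a statistical manifold equals the number of free
(independent) real parameters of the model. For a product of independent
blocks the parameter counts add.
- Bernoulli (p): 1.
- Beta (a, b): 2.
- 2-variate normal: 2 (mean) + 2*3/2 = 3 (symmetric covariance) = 5.
- categorical on 3 outcomes (probabilities sum to 1): 3-1 = 2.
Total = 1 + 2 + 5 + 2 = 10.
Dimension = 10

10


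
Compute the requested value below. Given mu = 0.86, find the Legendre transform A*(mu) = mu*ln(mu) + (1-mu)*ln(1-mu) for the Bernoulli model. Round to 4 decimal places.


Legendre transform for Bernoulli:
A*(mu) = mu*log(mu) + (1-mu)*log(1-mu).
mu = 0.86, 1-mu = 0.14.
mu*log(mu) = 0.86*log(0.86) = -0.129708.
(1-mu)*log(1-mu) = 0.14*log(0.14) = -0.275256.
A* = -0.129708 + -0.275256 = -0.4050

-0.4050


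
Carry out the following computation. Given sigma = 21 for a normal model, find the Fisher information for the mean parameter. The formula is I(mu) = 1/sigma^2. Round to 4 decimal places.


The Fisher information for the mean of a normal distribution is I(mu) = 1/sigma^2.
sigma = 21, so sigma^2 = 441.
I(mu) = 1/441 = 0.0023

0.0023


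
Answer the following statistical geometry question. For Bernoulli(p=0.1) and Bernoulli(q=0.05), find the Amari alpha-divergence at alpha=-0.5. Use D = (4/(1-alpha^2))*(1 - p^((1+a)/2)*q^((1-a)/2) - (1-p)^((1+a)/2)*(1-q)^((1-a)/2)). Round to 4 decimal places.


Amari alpha-divergence:
D = (4/(1-alpha^2))*(1 - p^((1+a)/2)*q^((1-a)/2) - (1-p)^((1+a)/2)*(1-q)^((1-a)/2)).
alpha = -0.5, p = 0.1, q = 0.05.
e1 = (1+alpha)/2 = 0.25, e2 = (1-alpha)/2 = 0.75.
t1 = p^e1 * q^e2 = 0.1^0.25 * 0.05^0.75 = 0.05946.
t2 = (1-p)^e1 * (1-q)^e2 = 0.9^0.25 * 0.95^0.75 = 0.937245.
4/(1-alpha^2) = 5.333333.
D = 5.333333*(1 - 0.05946 - 0.937245) = 0.0176

0.0176


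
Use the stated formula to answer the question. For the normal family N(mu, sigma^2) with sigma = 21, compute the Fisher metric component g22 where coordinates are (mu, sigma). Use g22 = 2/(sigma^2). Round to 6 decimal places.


For the 2-parameter normal family, the Fisher metric has:
  g11 = 1/sigma^2, g22 = 2/sigma^2.
sigma = 21, sigma^2 = 441.
g22 = 0.004535

0.004535


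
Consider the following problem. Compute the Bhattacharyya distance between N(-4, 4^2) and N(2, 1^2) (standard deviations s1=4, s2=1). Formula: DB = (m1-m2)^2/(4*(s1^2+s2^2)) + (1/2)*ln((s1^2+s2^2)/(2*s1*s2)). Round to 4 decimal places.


Bhattacharyya distance between two Gaussians:
DB = (m1-m2)^2/(4*(s1^2+s2^2)) + (1/2)*ln((s1^2+s2^2)/(2*s1*s2)).
(m1-m2)^2 = (-6)^2 = 36.
s1^2+s2^2 = 16 + 1 = 17.
term1 = 36/68 = 0.529412.
term2 = 0.5*ln(17/8.0) = 0.376886.
DB = 0.529412 + 0.376886 = 0.9063

0.9063


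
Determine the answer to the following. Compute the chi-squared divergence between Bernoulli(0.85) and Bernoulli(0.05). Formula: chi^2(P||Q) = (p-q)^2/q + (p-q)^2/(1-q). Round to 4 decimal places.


Chi-squared divergence between Bernoulli distributions:
chi^2 = (p-q)^2/q + (p-q)^2/(1-q).
p = 0.85, q = 0.05, p-q = 0.8.
(p-q)^2 = 0.64.
term1 = 0.64/0.05 = 12.8.
term2 = 0.64/0.95 = 0.673684.
chi^2 = 12.8 + 0.673684 = 13.4737

13.4737


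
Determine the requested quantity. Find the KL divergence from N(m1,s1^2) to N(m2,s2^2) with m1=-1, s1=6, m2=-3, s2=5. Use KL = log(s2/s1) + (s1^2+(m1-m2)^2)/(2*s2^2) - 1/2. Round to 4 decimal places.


KL divergence between normal distributions:
KL = log(s2/s1) + (s1^2 + (m1-m2)^2)/(2*s2^2) - 1/2.
log(5/6) = -0.182322.
(6^2 + (-1--3)^2)/(2*5^2) = (36 + 4)/50 = 0.8.
KL = -0.182322 + 0.8 - 0.5 = 0.1177

0.1177


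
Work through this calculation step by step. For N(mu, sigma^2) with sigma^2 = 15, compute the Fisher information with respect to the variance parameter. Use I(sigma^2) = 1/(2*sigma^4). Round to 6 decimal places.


Fisher information for variance: I(sigma^2) = 1/(2*sigma^4).
sigma^2 = 15, so sigma^4 = 225.
I = 1/(2*225) = 1/450 = 0.002222

0.002222


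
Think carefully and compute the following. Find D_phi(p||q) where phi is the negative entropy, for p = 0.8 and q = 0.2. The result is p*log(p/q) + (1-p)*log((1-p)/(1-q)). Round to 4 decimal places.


Bregman divergence with negative entropy generator:
D = p*log(p/q) + (1-p)*log((1-p)/(1-q)).
p = 0.8, q = 0.2.
p*log(p/q) = 0.8*log(0.8/0.2) = 1.109035.
(1-p)*log((1-p)/(1-q)) = 0.2*log(0.2/0.8) = -0.277259.
D = 1.109035 + -0.277259 = 0.8318

0.8318


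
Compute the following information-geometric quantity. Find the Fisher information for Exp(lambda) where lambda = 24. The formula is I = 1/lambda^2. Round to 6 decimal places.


Fisher information for exponential: I(lambda) = 1/lambda^2.
lambda = 24, lambda^2 = 576.
I = 1/576 = 0.001736

0.001736


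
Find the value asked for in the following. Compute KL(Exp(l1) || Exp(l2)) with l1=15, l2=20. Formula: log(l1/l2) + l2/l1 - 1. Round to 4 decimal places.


KL divergence for exponential family:
KL = log(l1/l2) + l2/l1 - 1.
log(15/20) = -0.287682.
20/15 = 1.333333.
KL = -0.287682 + 1.333333 - 1 = 0.0457

0.0457


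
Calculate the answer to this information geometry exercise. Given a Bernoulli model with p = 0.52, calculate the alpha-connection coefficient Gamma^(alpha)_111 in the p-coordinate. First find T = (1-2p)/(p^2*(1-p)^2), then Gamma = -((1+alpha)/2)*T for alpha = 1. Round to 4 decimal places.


Skewness (Amari-Chentsov) tensor: T = (1-2p)/(p^2*(1-p)^2).
p = 0.52, 1-2p = -0.04, p^2 = 0.2704, (1-p)^2 = 0.2304.
T = -0.04/(0.2704 * 0.2304) = -0.642053.
In the p-coordinate, Gamma^(alpha) = Gamma^(0) - (alpha/2)*T with Gamma^(0) = (1/2)*g'(p) = -T/2,
so Gamma^(alpha) = -((1+alpha)/2)*T.
alpha = 1, -(1+alpha)/2 = -1.0.
Gamma = -1.0 * -0.642053 = 0.6421

0.6421


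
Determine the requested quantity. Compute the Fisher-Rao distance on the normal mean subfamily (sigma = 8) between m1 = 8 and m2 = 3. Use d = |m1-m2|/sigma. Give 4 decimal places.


On the fixed-variance normal subfamily, geodesic distance = |m1-m2|/sigma.
|8 - 3| = 5.
sigma = 8.
d = 5/8 = 0.6250

0.6250


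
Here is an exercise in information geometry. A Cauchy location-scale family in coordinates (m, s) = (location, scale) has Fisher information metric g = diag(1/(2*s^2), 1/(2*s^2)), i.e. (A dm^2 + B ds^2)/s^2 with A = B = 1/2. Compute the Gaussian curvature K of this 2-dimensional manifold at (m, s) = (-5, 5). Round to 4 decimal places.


The metric has the form g = (A dm^2 + B ds^2)/s^2 with A = 1/2, B = 1/2.
Substitute u = sqrt(A/B)*m: g = B*(du^2 + ds^2)/s^2, i.e. B times the
Poincare upper half-plane metric, which has constant Gaussian curvature -1.
Scaling a 2D metric by a constant c divides the Gaussian curvature by c,
so K = -1/B = -1/(1/2) = -2.0000 everywhere (the point (m, s) = (-5, 5) is irrelevant:
the curvature is constant).
The requested Gaussian curvature is K = -2.0000.

-2.0000
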